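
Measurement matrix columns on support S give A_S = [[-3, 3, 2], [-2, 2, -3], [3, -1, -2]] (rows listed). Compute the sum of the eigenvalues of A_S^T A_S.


Sum of eigenvalues of A_S^T A_S = trace(A_S^T A_S) = sum of squared column norms of A_S.
A_S^T A_S diagonal: [22, 14, 17].
trace = 22 + 14 + 17 = 53.

53


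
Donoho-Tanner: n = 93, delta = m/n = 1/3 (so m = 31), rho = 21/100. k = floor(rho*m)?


m = 1/3*93 = 31.
rho = 21/100.
rho*m = 21/100*31 = 6.51.
k = floor(6.51) = 6.

6


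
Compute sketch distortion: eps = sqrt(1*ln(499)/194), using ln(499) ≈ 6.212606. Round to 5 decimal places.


ln(499) ≈ 6.212606.
1*ln(N)/m ≈ 1*6.212606/194 ≈ 0.03202374.
eps = sqrt(0.03202374) ≈ 0.1789518 ≈ 0.17895.

0.17895


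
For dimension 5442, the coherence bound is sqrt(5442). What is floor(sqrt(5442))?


73^2 = 5329 <= 5442 < 5476 = 74^2, so 73 <= sqrt(5442) < 74.
floor(sqrt(5442)) = 73.

73


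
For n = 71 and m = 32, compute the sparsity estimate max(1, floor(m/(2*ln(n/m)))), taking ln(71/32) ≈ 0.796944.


n/m = 71/32.
ln(n/m) ≈ 0.796944.
2*ln(n/m) ≈ 1.593888.
m/(2*ln(n/m)) ≈ 32/1.593888 ≈ 20.0767.
floor = 20.
k_max = max(1, 20) = 20.

20


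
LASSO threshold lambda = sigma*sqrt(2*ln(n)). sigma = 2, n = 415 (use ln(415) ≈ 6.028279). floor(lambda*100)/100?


ln(415) ≈ 6.028279.
2*ln(n) ≈ 12.056558.
sqrt(2*ln(n)) ≈ sqrt(12.056558) ≈ 3.472255.
lambda ≈ 2*3.472255 = 6.94451.
floor(lambda*100)/100 = 6.94.

6.94


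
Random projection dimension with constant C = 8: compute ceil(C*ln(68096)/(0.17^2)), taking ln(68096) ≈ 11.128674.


ln(68096) ≈ 11.128674.
eps^2 = 0.17^2 = 0.0289.
C*ln(N)/eps^2 ≈ 8*11.128674/0.0289 ≈ 3080.6018.
m = ceil(3080.6018) = 3081.

3081


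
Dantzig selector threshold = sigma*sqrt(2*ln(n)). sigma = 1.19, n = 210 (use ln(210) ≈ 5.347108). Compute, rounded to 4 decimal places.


ln(210) ≈ 5.347108.
2*ln(n) ≈ 10.694216.
sqrt(2*ln(n)) ≈ sqrt(10.694216) ≈ 3.270201.
threshold ≈ 1.19*3.270201 = 3.89153919 ≈ 3.8915.

3.8915


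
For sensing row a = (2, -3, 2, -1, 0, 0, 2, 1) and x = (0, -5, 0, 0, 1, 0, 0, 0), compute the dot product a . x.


Non-zero terms: ['-3*-5', '0*1']
Products: [15, 0]
y = sum = 15.

15


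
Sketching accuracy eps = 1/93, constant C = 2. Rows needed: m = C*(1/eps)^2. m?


1/eps = 93.
(1/eps)^2 = 8649.
m = 2*8649 = 17298.

17298


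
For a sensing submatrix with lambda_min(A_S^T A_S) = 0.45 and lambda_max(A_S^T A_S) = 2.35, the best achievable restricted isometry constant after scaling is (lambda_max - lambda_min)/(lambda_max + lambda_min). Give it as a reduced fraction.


lambda_max - lambda_min = 2.35 - 0.45 = 1.90.
lambda_max + lambda_min = 2.35 + 0.45 = 2.80.
delta = 1.90/2.80 = 190/280 = 19/28.

19/28


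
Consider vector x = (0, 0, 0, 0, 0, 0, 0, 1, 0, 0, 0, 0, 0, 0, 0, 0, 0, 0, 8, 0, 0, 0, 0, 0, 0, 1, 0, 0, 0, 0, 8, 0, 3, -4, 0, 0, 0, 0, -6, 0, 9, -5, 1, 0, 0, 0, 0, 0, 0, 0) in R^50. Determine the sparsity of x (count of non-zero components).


Non-zero positions: [7, 18, 25, 30, 32, 33, 38, 40, 41, 42].
Sparsity = 10.

10


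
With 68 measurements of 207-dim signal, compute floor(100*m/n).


100*m/n = 100*68/207 ≈ 32.8502.
floor = 32.

32


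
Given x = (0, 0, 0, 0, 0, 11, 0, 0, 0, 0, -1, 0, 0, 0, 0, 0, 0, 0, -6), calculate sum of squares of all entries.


Non-zero entries: [(5, 11), (10, -1), (18, -6)]
Squares: [121, 1, 36]
||x||_2^2 = sum = 158.

158


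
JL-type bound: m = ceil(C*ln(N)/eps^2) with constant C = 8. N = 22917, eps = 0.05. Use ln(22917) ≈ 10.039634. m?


ln(22917) ≈ 10.039634.
eps^2 = 0.05^2 = 0.0025.
C*ln(N)/eps^2 ≈ 8*10.039634/0.0025 ≈ 32126.8288.
m = ceil(32126.8288) = 32127.

32127


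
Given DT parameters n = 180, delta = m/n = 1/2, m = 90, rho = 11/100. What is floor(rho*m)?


m = 1/2*180 = 90.
rho = 11/100.
rho*m = 11/100*90 = 9.9.
k = floor(9.9) = 9.

9


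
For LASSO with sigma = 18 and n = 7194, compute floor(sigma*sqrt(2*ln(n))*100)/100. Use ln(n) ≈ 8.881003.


ln(7194) ≈ 8.881003.
2*ln(n) ≈ 17.762006.
sqrt(2*ln(n)) ≈ sqrt(17.762006) ≈ 4.214499.
lambda ≈ 18*4.214499 = 75.860982.
floor(lambda*100)/100 = 75.86.

75.86


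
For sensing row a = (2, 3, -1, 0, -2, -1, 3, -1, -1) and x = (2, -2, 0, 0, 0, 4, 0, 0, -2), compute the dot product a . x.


Non-zero terms: ['2*2', '3*-2', '-1*4', '-1*-2']
Products: [4, -6, -4, 2]
y = sum = -4.

-4


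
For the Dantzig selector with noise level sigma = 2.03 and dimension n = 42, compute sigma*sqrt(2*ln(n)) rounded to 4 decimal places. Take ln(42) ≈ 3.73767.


ln(42) ≈ 3.73767.
2*ln(n) ≈ 7.47534.
sqrt(2*ln(n)) ≈ sqrt(7.47534) ≈ 2.734107.
threshold ≈ 2.03*2.734107 = 5.55023721 ≈ 5.5502.

5.5502


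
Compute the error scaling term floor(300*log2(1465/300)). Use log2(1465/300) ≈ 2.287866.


log2(n/k) = log2(1465/300) ≈ 2.287866.
k*log2(n/k) ≈ 300*2.287866 = 686.3598.
floor(686.3598) = 686.

686


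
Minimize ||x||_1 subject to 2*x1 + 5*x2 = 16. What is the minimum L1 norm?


Axis intercepts:
  x1 = 8, x2 = 0: L1 = 8
  x1 = 0, x2 = 16/5: L1 = 16/5
x* = (0, 16/5)
||x*||_1 = 16/5.

16/5


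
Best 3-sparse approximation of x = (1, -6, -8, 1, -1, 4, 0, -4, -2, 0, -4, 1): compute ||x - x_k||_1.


Sorted |x_i| descending: [8, 6, 4, 4, 4, 2, 1, 1, 1, 1, 0, 0]
Keep top 3: [8, 6, 4]
Tail entries: [4, 4, 2, 1, 1, 1, 1, 0, 0]
L1 error = sum of tail = 14.

14


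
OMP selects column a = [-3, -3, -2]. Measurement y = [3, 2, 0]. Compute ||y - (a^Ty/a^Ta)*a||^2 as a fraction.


a^T a = 22.
a^T y = -15.
coeff = -15/22 = -15/22.
||r||^2 = 61/22.

61/22


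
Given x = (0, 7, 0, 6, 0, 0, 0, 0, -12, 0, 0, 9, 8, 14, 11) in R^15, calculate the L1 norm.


Non-zero entries: [(1, 7), (3, 6), (8, -12), (11, 9), (12, 8), (13, 14), (14, 11)]
Absolute values: [7, 6, 12, 9, 8, 14, 11]
||x||_1 = sum = 67.

67


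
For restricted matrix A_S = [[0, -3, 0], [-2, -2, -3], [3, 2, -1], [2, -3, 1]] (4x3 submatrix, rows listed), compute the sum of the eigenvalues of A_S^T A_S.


Sum of eigenvalues of A_S^T A_S = trace(A_S^T A_S) = sum of squared column norms of A_S.
A_S^T A_S diagonal: [17, 26, 11].
trace = 17 + 26 + 11 = 54.

54


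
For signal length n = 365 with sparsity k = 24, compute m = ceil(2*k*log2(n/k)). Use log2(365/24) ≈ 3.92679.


log2(n/k) = log2(365/24) ≈ 3.92679.
2*k*log2(n/k) ≈ 2*24*3.92679 = 188.48592.
m = ceil(188.48592) = 189.

189


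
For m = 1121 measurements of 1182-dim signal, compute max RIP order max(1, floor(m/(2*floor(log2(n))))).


floor(log2(1182)) = 10.
2*10 = 20.
m/(2*floor(log2(n))) = 1121/20 ≈ 56.05.
floor = 56.
k = max(1, 56) = 56.

56


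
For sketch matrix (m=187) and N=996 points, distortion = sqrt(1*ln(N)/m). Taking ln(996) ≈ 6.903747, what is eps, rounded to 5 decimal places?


ln(996) ≈ 6.903747.
1*ln(N)/m ≈ 1*6.903747/187 ≈ 0.03691843.
eps = sqrt(0.03691843) ≈ 0.1921417 ≈ 0.19214.

0.19214


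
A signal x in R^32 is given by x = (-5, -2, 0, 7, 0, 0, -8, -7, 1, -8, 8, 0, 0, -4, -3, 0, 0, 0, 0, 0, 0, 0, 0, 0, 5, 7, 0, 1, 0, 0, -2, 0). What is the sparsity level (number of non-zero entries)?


Non-zero positions: [0, 1, 3, 6, 7, 8, 9, 10, 13, 14, 24, 25, 27, 30].
Sparsity = 14.

14


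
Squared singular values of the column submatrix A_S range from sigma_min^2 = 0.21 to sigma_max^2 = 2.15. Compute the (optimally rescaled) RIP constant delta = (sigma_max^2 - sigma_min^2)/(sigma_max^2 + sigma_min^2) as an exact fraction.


lambda_max - lambda_min = 2.15 - 0.21 = 1.94.
lambda_max + lambda_min = 2.15 + 0.21 = 2.36.
delta = 1.94/2.36 = 194/236 = 97/118.

97/118


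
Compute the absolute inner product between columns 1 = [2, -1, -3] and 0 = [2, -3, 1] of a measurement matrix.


Inner product: 2*2 + -1*-3 + -3*1
Products: [4, 3, -3]
Sum = 4.
|dot| = 4.

4


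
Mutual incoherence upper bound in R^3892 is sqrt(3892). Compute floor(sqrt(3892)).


62^2 = 3844 <= 3892 < 3969 = 63^2, so 62 <= sqrt(3892) < 63.
floor(sqrt(3892)) = 62.

62


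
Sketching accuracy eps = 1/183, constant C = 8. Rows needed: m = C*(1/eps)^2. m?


1/eps = 183.
(1/eps)^2 = 33489.
m = 8*33489 = 267912.

267912


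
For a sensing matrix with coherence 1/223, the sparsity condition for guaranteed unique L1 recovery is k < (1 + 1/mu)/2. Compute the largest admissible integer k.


1/mu = 223.
1 + 1/mu = 224.
(1 + 1/mu)/2 = 112 is an integer and the inequality is strict, so k_max = 112 - 1 = 111.

111


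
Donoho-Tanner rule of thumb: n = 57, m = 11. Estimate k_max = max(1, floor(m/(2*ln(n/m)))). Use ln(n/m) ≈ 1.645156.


n/m = 57/11.
ln(n/m) ≈ 1.645156.
2*ln(n/m) ≈ 3.290312.
m/(2*ln(n/m)) ≈ 11/3.290312 ≈ 3.3431.
floor = 3.
k_max = max(1, 3) = 3.

3


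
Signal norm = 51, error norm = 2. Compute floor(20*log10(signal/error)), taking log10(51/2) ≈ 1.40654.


||x||/||e|| = 51/2.
log10(51/2) ≈ 1.40654.
20*log10(||x||/||e||) ≈ 20*1.40654 = 28.1308.
floor(28.1308) = 28.

28


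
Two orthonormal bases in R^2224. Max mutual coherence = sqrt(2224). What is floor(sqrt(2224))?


47^2 = 2209 <= 2224 < 2304 = 48^2, so 47 <= sqrt(2224) < 48.
floor(sqrt(2224)) = 47.

47


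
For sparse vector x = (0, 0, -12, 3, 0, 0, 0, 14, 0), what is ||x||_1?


Non-zero entries: [(2, -12), (3, 3), (7, 14)]
Absolute values: [12, 3, 14]
||x||_1 = sum = 29.

29


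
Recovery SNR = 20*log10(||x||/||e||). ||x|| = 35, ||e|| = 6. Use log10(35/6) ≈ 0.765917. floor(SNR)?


||x||/||e|| = 35/6.
log10(35/6) ≈ 0.765917.
20*log10(||x||/||e||) ≈ 20*0.765917 = 15.31834.
floor(15.31834) = 15.

15


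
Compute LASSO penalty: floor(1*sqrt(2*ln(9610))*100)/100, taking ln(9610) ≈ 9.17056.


ln(9610) ≈ 9.17056.
2*ln(n) ≈ 18.34112.
sqrt(2*ln(n)) ≈ sqrt(18.34112) ≈ 4.282653.
lambda ≈ 1*4.282653 = 4.282653.
floor(lambda*100)/100 = 4.28.

4.28


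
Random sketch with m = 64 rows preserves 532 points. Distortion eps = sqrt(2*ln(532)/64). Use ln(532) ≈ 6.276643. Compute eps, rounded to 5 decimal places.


ln(532) ≈ 6.276643.
2*ln(N)/m ≈ 2*6.276643/64 ≈ 0.19614509.
eps = sqrt(0.19614509) ≈ 0.4428827 ≈ 0.44288.

0.44288


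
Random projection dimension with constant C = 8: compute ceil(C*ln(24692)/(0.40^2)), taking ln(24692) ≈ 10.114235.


ln(24692) ≈ 10.114235.
eps^2 = 0.40^2 = 0.16.
C*ln(N)/eps^2 ≈ 8*10.114235/0.16 ≈ 505.7117.
m = ceil(505.7117) = 506.

506


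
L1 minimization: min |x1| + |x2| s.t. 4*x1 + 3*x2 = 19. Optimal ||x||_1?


Axis intercepts:
  x1 = 19/4, x2 = 0: L1 = 19/4
  x1 = 0, x2 = 19/3: L1 = 19/3
x* = (19/4, 0)
||x*||_1 = 19/4.

19/4


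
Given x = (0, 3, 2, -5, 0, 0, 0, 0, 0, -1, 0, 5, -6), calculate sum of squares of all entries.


Non-zero entries: [(1, 3), (2, 2), (3, -5), (9, -1), (11, 5), (12, -6)]
Squares: [9, 4, 25, 1, 25, 36]
||x||_2^2 = sum = 100.

100


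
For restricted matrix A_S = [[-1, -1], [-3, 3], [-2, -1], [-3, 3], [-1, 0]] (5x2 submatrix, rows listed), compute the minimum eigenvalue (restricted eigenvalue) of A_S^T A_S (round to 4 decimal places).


A_S^T A_S = [[24, -15], [-15, 20]].
trace = 44.
det = 255.
disc = trace^2 - 4*det = 1936 - 4*255 = 916.
sqrt(916) ≈ 30.265492.
lam_min = (44 - sqrt(916))/2 ≈ (44 - 30.265492)/2 = 6.867254 ≈ 6.8673.

6.8673


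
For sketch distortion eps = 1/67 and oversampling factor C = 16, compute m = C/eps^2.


1/eps = 67.
(1/eps)^2 = 4489.
m = 16*4489 = 71824.

71824


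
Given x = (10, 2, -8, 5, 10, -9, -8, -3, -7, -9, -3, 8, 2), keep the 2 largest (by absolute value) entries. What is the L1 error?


Sorted |x_i| descending: [10, 10, 9, 9, 8, 8, 8, 7, 5, 3, 3, 2, 2]
Keep top 2: [10, 10]
Tail entries: [9, 9, 8, 8, 8, 7, 5, 3, 3, 2, 2]
L1 error = sum of tail = 64.

64


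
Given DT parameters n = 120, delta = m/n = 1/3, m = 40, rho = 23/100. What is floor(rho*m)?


m = 1/3*120 = 40.
rho = 23/100.
rho*m = 23/100*40 = 9.2.
k = floor(9.2) = 9.

9


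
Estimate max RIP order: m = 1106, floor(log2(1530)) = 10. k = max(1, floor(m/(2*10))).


floor(log2(1530)) = 10.
2*10 = 20.
m/(2*floor(log2(n))) = 1106/20 ≈ 55.3.
floor = 55.
k = max(1, 55) = 55.

55


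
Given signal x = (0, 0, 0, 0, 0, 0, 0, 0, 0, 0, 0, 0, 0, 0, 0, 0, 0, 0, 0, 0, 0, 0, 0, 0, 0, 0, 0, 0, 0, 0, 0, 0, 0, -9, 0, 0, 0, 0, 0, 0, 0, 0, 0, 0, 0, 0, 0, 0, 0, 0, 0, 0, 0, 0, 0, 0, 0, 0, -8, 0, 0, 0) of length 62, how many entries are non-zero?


Non-zero positions: [33, 58].
Sparsity = 2.

2


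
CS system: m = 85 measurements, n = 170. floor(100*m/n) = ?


100*m/n = 100*85/170 ≈ 50.0.
floor = 50.

50


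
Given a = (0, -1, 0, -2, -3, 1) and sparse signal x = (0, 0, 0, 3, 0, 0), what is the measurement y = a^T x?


Non-zero terms: ['-2*3']
Products: [-6]
y = sum = -6.

-6


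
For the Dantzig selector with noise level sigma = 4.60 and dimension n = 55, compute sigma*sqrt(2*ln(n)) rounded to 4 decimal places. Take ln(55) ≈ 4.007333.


ln(55) ≈ 4.007333.
2*ln(n) ≈ 8.014666.
sqrt(2*ln(n)) ≈ sqrt(8.014666) ≈ 2.831019.
threshold ≈ 4.60*2.831019 = 13.0226874 ≈ 13.0227.

13.0227


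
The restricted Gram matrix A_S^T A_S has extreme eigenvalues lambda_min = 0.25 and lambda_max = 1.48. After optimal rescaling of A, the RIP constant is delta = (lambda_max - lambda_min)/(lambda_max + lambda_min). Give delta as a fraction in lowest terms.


lambda_max - lambda_min = 1.48 - 0.25 = 1.23.
lambda_max + lambda_min = 1.48 + 0.25 = 1.73.
delta = 1.23/1.73 = 123/173.

123/173


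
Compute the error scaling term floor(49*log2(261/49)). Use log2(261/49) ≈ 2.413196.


log2(n/k) = log2(261/49) ≈ 2.413196.
k*log2(n/k) ≈ 49*2.413196 = 118.246604.
floor(118.246604) = 118.

118


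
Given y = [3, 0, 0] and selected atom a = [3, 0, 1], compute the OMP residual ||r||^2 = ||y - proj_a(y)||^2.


a^T a = 10.
a^T y = 9.
coeff = 9/10 = 9/10.
||r||^2 = 9/10.

9/10


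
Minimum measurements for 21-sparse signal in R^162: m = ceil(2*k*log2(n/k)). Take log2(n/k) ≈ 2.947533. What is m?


log2(n/k) = log2(162/21) ≈ 2.947533.
2*k*log2(n/k) ≈ 2*21*2.947533 = 123.796386.
m = ceil(123.796386) = 124.

124


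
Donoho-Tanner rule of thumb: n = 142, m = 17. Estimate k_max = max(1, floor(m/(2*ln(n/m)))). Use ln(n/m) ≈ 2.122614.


n/m = 142/17.
ln(n/m) ≈ 2.122614.
2*ln(n/m) ≈ 4.245228.
m/(2*ln(n/m)) ≈ 17/4.245228 ≈ 4.0045.
floor = 4.
k_max = max(1, 4) = 4.

4


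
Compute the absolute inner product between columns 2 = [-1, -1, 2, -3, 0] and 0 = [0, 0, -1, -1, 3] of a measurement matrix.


Inner product: -1*0 + -1*0 + 2*-1 + -3*-1 + 0*3
Products: [0, 0, -2, 3, 0]
Sum = 1.
|dot| = 1.

1


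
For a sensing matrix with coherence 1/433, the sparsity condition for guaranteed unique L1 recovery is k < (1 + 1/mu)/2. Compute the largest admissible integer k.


1/mu = 433.
1 + 1/mu = 434.
(1 + 1/mu)/2 = 217 is an integer and the inequality is strict, so k_max = 217 - 1 = 216.

216


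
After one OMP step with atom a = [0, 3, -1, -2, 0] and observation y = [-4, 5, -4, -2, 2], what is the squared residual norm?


a^T a = 14.
a^T y = 23.
coeff = 23/14 = 23/14.
||r||^2 = 381/14.

381/14


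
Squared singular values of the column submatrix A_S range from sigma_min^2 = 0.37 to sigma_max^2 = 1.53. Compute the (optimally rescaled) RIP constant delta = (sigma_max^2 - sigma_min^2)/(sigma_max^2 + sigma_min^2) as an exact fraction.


lambda_max - lambda_min = 1.53 - 0.37 = 1.16.
lambda_max + lambda_min = 1.53 + 0.37 = 1.90.
delta = 1.16/1.90 = 116/190 = 58/95.

58/95


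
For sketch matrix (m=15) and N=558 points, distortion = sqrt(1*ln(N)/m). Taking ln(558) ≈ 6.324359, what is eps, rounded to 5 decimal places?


ln(558) ≈ 6.324359.
1*ln(N)/m ≈ 1*6.324359/15 ≈ 0.42162393.
eps = sqrt(0.42162393) ≈ 0.6493258 ≈ 0.64933.

0.64933


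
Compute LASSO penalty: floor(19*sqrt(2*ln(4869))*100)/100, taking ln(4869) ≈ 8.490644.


ln(4869) ≈ 8.490644.
2*ln(n) ≈ 16.981288.
sqrt(2*ln(n)) ≈ sqrt(16.981288) ≈ 4.120836.
lambda ≈ 19*4.120836 = 78.295884.
floor(lambda*100)/100 = 78.29.

78.29


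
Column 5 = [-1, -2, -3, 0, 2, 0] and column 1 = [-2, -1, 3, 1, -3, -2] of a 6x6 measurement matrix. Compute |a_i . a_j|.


Inner product: -1*-2 + -2*-1 + -3*3 + 0*1 + 2*-3 + 0*-2
Products: [2, 2, -9, 0, -6, 0]
Sum = -11.
|dot| = 11.

11


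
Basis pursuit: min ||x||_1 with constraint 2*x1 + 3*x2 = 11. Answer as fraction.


Axis intercepts:
  x1 = 11/2, x2 = 0: L1 = 11/2
  x1 = 0, x2 = 11/3: L1 = 11/3
x* = (0, 11/3)
||x*||_1 = 11/3.

11/3


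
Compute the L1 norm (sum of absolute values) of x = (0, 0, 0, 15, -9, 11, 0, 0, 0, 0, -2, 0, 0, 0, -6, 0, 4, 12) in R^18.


Non-zero entries: [(3, 15), (4, -9), (5, 11), (10, -2), (14, -6), (16, 4), (17, 12)]
Absolute values: [15, 9, 11, 2, 6, 4, 12]
||x||_1 = sum = 59.

59


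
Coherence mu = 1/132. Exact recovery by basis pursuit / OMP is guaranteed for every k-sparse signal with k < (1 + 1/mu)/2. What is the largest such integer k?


1/mu = 132.
1 + 1/mu = 133.
(1 + 1/mu)/2 = 66.5 is not an integer, so k_max = floor(66.5) = 66.

66


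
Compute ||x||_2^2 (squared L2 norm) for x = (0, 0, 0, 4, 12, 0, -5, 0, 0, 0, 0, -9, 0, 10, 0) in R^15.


Non-zero entries: [(3, 4), (4, 12), (6, -5), (11, -9), (13, 10)]
Squares: [16, 144, 25, 81, 100]
||x||_2^2 = sum = 366.

366


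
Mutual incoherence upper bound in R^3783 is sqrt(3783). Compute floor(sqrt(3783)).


61^2 = 3721 <= 3783 < 3844 = 62^2, so 61 <= sqrt(3783) < 62.
floor(sqrt(3783)) = 61.

61


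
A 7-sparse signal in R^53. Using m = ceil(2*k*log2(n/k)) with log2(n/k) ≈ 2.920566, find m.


log2(n/k) = log2(53/7) ≈ 2.920566.
2*k*log2(n/k) ≈ 2*7*2.920566 = 40.887924.
m = ceil(40.887924) = 41.

41


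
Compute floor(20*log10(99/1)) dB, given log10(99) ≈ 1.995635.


||x||/||e|| = 99/1 = 99.
log10(99) ≈ 1.995635.
20*log10(||x||/||e||) ≈ 20*1.995635 = 39.9127.
floor(39.9127) = 39.

39


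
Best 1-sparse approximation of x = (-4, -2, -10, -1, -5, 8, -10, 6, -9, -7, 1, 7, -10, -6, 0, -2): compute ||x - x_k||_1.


Sorted |x_i| descending: [10, 10, 10, 9, 8, 7, 7, 6, 6, 5, 4, 2, 2, 1, 1, 0]
Keep top 1: [10]
Tail entries: [10, 10, 9, 8, 7, 7, 6, 6, 5, 4, 2, 2, 1, 1, 0]
L1 error = sum of tail = 78.

78


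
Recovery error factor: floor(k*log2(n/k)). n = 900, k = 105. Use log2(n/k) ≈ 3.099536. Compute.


log2(n/k) = log2(900/105) ≈ 3.099536.
k*log2(n/k) ≈ 105*3.099536 = 325.45128.
floor(325.45128) = 325.

325


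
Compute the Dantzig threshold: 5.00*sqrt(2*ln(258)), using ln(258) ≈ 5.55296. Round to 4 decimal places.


ln(258) ≈ 5.55296.
2*ln(n) ≈ 11.10592.
sqrt(2*ln(n)) ≈ sqrt(11.10592) ≈ 3.332555.
threshold ≈ 5.00*3.332555 = 16.662775 ≈ 16.6628.

16.6628


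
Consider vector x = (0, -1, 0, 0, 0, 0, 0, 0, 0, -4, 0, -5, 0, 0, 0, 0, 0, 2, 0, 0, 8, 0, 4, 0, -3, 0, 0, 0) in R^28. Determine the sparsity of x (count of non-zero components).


Non-zero positions: [1, 9, 11, 17, 20, 22, 24].
Sparsity = 7.

7


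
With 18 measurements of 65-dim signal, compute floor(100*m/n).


100*m/n = 100*18/65 ≈ 27.6923.
floor = 27.

27


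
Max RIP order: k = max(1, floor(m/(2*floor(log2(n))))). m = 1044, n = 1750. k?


floor(log2(1750)) = 10.
2*10 = 20.
m/(2*floor(log2(n))) = 1044/20 ≈ 52.2.
floor = 52.
k = max(1, 52) = 52.

52


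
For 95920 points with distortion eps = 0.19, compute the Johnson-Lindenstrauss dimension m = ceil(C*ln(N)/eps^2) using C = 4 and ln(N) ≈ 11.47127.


ln(95920) ≈ 11.47127.
eps^2 = 0.19^2 = 0.0361.
C*ln(N)/eps^2 ≈ 4*11.47127/0.0361 ≈ 1271.0548.
m = ceil(1271.0548) = 1272.

1272


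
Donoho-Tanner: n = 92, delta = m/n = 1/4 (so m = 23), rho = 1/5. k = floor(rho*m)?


m = 1/4*92 = 23.
rho = 1/5.
rho*m = 1/5*23 = 4.6.
k = floor(4.6) = 4.

4


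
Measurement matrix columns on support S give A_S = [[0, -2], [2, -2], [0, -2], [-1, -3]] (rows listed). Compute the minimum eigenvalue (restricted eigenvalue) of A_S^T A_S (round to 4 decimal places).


A_S^T A_S = [[5, -1], [-1, 21]].
trace = 26.
det = 104.
disc = trace^2 - 4*det = 676 - 4*104 = 260.
sqrt(260) ≈ 16.124515.
lam_min = (26 - sqrt(260))/2 ≈ (26 - 16.124515)/2 = 4.9377425 ≈ 4.9377.

4.9377


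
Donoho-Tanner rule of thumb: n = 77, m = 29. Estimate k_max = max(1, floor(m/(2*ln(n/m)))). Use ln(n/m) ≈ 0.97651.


n/m = 77/29.
ln(n/m) ≈ 0.97651.
2*ln(n/m) ≈ 1.95302.
m/(2*ln(n/m)) ≈ 29/1.95302 ≈ 14.8488.
floor = 14.
k_max = max(1, 14) = 14.

14


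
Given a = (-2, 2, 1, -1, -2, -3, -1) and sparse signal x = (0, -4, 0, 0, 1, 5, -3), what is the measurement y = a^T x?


Non-zero terms: ['2*-4', '-2*1', '-3*5', '-1*-3']
Products: [-8, -2, -15, 3]
y = sum = -22.

-22


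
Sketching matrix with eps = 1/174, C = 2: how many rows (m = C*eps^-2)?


1/eps = 174.
(1/eps)^2 = 30276.
m = 2*30276 = 60552.

60552


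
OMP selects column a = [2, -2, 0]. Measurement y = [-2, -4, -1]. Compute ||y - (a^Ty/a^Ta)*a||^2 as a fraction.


a^T a = 8.
a^T y = 4.
coeff = 4/8 = 1/2.
||r||^2 = 19.

19


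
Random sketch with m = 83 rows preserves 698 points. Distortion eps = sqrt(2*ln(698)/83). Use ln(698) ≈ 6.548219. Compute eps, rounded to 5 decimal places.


ln(698) ≈ 6.548219.
2*ln(N)/m ≈ 2*6.548219/83 ≈ 0.15778841.
eps = sqrt(0.15778841) ≈ 0.3972259 ≈ 0.39723.

0.39723


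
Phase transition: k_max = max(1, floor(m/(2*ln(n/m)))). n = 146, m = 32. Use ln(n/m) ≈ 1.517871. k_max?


n/m = 146/32 = 73/16.
ln(n/m) ≈ 1.517871.
2*ln(n/m) ≈ 3.035742.
m/(2*ln(n/m)) ≈ 32/3.035742 ≈ 10.5411.
floor = 10.
k_max = max(1, 10) = 10.

10


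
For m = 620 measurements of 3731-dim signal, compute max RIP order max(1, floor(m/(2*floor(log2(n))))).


floor(log2(3731)) = 11.
2*11 = 22.
m/(2*floor(log2(n))) = 620/22 ≈ 28.1818.
floor = 28.
k = max(1, 28) = 28.

28


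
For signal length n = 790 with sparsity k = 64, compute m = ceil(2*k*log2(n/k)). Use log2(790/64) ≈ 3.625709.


log2(n/k) = log2(790/64) ≈ 3.625709.
2*k*log2(n/k) ≈ 2*64*3.625709 = 464.090752.
m = ceil(464.090752) = 465.

465


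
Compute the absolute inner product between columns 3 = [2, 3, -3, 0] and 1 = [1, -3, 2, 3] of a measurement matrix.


Inner product: 2*1 + 3*-3 + -3*2 + 0*3
Products: [2, -9, -6, 0]
Sum = -13.
|dot| = 13.

13


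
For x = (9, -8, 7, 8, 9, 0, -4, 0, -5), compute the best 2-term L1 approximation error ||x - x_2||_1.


Sorted |x_i| descending: [9, 9, 8, 8, 7, 5, 4, 0, 0]
Keep top 2: [9, 9]
Tail entries: [8, 8, 7, 5, 4, 0, 0]
L1 error = sum of tail = 32.

32


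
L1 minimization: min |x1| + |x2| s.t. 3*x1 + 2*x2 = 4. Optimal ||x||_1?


Axis intercepts:
  x1 = 4/3, x2 = 0: L1 = 4/3
  x1 = 0, x2 = 2: L1 = 2
x* = (4/3, 0)
||x*||_1 = 4/3.

4/3


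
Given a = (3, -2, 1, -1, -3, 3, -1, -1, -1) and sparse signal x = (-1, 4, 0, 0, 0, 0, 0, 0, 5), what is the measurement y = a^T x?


Non-zero terms: ['3*-1', '-2*4', '-1*5']
Products: [-3, -8, -5]
y = sum = -16.

-16


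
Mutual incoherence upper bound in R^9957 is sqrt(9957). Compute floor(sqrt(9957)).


99^2 = 9801 <= 9957 < 10000 = 100^2, so 99 <= sqrt(9957) < 100.
floor(sqrt(9957)) = 99.

99


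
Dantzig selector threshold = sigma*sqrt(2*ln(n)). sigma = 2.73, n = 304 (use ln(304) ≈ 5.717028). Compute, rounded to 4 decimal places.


ln(304) ≈ 5.717028.
2*ln(n) ≈ 11.434056.
sqrt(2*ln(n)) ≈ sqrt(11.434056) ≈ 3.381428.
threshold ≈ 2.73*3.381428 = 9.23129844 ≈ 9.2313.

9.2313


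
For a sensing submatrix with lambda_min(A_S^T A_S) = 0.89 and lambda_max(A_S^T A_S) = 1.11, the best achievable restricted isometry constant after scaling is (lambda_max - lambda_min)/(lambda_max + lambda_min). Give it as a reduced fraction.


lambda_max - lambda_min = 1.11 - 0.89 = 0.22.
lambda_max + lambda_min = 1.11 + 0.89 = 2.00.
delta = 0.22/2.00 = 22/200 = 11/100.

11/100


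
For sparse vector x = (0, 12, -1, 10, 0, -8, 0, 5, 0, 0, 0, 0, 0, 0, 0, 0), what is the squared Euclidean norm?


Non-zero entries: [(1, 12), (2, -1), (3, 10), (5, -8), (7, 5)]
Squares: [144, 1, 100, 64, 25]
||x||_2^2 = sum = 334.

334


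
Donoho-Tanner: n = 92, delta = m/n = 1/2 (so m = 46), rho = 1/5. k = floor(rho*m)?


m = 1/2*92 = 46.
rho = 1/5.
rho*m = 1/5*46 = 9.2.
k = floor(9.2) = 9.

9


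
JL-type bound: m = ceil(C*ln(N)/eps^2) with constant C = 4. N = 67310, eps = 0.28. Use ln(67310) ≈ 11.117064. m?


ln(67310) ≈ 11.117064.
eps^2 = 0.28^2 = 0.0784.
C*ln(N)/eps^2 ≈ 4*11.117064/0.0784 ≈ 567.1971.
m = ceil(567.1971) = 568.

568


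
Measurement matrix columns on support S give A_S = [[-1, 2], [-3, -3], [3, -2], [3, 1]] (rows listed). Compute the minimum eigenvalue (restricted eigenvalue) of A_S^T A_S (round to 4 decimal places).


A_S^T A_S = [[28, 4], [4, 18]].
trace = 46.
det = 488.
disc = trace^2 - 4*det = 2116 - 4*488 = 164.
sqrt(164) ≈ 12.806248.
lam_min = (46 - sqrt(164))/2 ≈ (46 - 12.806248)/2 = 16.596876 ≈ 16.5969.

16.5969


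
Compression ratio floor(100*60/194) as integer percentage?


100*m/n = 100*60/194 ≈ 30.9278.
floor = 30.

30


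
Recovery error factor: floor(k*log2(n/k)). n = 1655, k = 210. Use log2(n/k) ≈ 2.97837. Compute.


log2(n/k) = log2(1655/210) ≈ 2.97837.
k*log2(n/k) ≈ 210*2.97837 = 625.4577.
floor(625.4577) = 625.

625


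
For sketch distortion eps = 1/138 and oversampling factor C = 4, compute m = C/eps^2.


1/eps = 138.
(1/eps)^2 = 19044.
m = 4*19044 = 76176.

76176


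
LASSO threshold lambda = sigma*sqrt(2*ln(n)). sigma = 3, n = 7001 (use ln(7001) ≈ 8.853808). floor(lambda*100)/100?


ln(7001) ≈ 8.853808.
2*ln(n) ≈ 17.707616.
sqrt(2*ln(n)) ≈ sqrt(17.707616) ≈ 4.208042.
lambda ≈ 3*4.208042 = 12.624126.
floor(lambda*100)/100 = 12.62.

12.62


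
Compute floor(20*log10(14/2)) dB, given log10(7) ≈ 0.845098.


||x||/||e|| = 14/2 = 7.
log10(7) ≈ 0.845098.
20*log10(||x||/||e||) ≈ 20*0.845098 = 16.90196.
floor(16.90196) = 16.

16


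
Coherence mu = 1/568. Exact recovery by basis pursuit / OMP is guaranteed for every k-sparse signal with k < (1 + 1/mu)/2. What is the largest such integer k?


1/mu = 568.
1 + 1/mu = 569.
(1 + 1/mu)/2 = 284.5 is not an integer, so k_max = floor(284.5) = 284.

284


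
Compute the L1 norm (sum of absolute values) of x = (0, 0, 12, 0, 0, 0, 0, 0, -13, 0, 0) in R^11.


Non-zero entries: [(2, 12), (8, -13)]
Absolute values: [12, 13]
||x||_1 = sum = 25.

25


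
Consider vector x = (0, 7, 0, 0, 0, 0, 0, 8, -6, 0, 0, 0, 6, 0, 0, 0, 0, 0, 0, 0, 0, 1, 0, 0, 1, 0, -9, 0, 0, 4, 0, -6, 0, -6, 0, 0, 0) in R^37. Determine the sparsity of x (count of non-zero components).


Non-zero positions: [1, 7, 8, 12, 21, 24, 26, 29, 31, 33].
Sparsity = 10.

10


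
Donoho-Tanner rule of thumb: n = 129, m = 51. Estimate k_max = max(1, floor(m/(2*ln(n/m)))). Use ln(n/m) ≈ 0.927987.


n/m = 129/51 = 43/17.
ln(n/m) ≈ 0.927987.
2*ln(n/m) ≈ 1.855974.
m/(2*ln(n/m)) ≈ 51/1.855974 ≈ 27.4788.
floor = 27.
k_max = max(1, 27) = 27.

27


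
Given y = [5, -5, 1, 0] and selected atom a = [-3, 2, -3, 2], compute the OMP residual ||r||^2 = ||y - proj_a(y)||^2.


a^T a = 26.
a^T y = -28.
coeff = -28/26 = -14/13.
||r||^2 = 271/13.

271/13


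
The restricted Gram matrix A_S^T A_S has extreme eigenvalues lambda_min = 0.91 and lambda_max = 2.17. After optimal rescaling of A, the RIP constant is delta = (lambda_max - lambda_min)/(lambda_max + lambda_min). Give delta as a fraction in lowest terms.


lambda_max - lambda_min = 2.17 - 0.91 = 1.26.
lambda_max + lambda_min = 2.17 + 0.91 = 3.08.
delta = 1.26/3.08 = 126/308 = 9/22.

9/22


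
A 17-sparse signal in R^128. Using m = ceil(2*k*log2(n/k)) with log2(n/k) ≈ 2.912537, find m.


log2(n/k) = log2(128/17) ≈ 2.912537.
2*k*log2(n/k) ≈ 2*17*2.912537 = 99.026258.
m = ceil(99.026258) = 100.

100


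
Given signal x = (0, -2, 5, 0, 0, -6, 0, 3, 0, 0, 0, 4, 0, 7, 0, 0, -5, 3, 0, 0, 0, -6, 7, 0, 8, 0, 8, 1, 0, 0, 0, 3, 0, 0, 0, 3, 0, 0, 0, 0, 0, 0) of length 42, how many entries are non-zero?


Non-zero positions: [1, 2, 5, 7, 11, 13, 16, 17, 21, 22, 24, 26, 27, 31, 35].
Sparsity = 15.

15


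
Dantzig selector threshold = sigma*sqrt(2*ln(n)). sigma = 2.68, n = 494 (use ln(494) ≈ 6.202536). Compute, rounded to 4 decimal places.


ln(494) ≈ 6.202536.
2*ln(n) ≈ 12.405072.
sqrt(2*ln(n)) ≈ sqrt(12.405072) ≈ 3.522083.
threshold ≈ 2.68*3.522083 = 9.43918244 ≈ 9.4392.

9.4392


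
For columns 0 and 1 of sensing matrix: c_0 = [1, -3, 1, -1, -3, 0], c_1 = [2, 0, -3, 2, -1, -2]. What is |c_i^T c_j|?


Inner product: 1*2 + -3*0 + 1*-3 + -1*2 + -3*-1 + 0*-2
Products: [2, 0, -3, -2, 3, 0]
Sum = 0.
|dot| = 0.

0


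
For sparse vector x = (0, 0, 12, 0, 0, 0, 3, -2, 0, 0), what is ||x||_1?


Non-zero entries: [(2, 12), (6, 3), (7, -2)]
Absolute values: [12, 3, 2]
||x||_1 = sum = 17.

17


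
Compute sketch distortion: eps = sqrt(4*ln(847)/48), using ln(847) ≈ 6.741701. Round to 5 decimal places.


ln(847) ≈ 6.741701.
4*ln(N)/m ≈ 4*6.741701/48 ≈ 0.56180842.
eps = sqrt(0.56180842) ≈ 0.7495388 ≈ 0.74954.

0.74954


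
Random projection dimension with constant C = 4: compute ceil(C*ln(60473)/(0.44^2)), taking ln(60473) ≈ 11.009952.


ln(60473) ≈ 11.009952.
eps^2 = 0.44^2 = 0.1936.
C*ln(N)/eps^2 ≈ 4*11.009952/0.1936 ≈ 227.4783.
m = ceil(227.4783) = 228.

228


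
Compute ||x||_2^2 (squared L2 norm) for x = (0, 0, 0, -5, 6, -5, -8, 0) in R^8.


Non-zero entries: [(3, -5), (4, 6), (5, -5), (6, -8)]
Squares: [25, 36, 25, 64]
||x||_2^2 = sum = 150.

150


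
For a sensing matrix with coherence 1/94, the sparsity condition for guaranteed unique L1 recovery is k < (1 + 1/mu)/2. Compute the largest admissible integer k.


1/mu = 94.
1 + 1/mu = 95.
(1 + 1/mu)/2 = 47.5 is not an integer, so k_max = floor(47.5) = 47.

47


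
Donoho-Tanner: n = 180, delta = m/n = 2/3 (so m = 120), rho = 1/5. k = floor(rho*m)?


m = 2/3*180 = 120.
rho = 1/5.
rho*m = 1/5*120 = 24.
k = floor(24) = 24.

24


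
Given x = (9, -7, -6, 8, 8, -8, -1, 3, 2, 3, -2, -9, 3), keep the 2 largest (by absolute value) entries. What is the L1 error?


Sorted |x_i| descending: [9, 9, 8, 8, 8, 7, 6, 3, 3, 3, 2, 2, 1]
Keep top 2: [9, 9]
Tail entries: [8, 8, 8, 7, 6, 3, 3, 3, 2, 2, 1]
L1 error = sum of tail = 51.

51


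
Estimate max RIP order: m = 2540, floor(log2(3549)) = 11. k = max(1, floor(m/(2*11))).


floor(log2(3549)) = 11.
2*11 = 22.
m/(2*floor(log2(n))) = 2540/22 ≈ 115.4545.
floor = 115.
k = max(1, 115) = 115.

115


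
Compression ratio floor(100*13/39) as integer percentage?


100*m/n = 100*13/39 ≈ 33.3333.
floor = 33.

33


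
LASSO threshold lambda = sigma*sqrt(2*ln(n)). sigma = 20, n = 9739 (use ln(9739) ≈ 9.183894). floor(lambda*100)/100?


ln(9739) ≈ 9.183894.
2*ln(n) ≈ 18.367788.
sqrt(2*ln(n)) ≈ sqrt(18.367788) ≈ 4.285766.
lambda ≈ 20*4.285766 = 85.71532.
floor(lambda*100)/100 = 85.71.

85.71


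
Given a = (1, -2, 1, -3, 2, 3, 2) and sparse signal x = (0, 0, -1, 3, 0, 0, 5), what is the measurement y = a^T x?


Non-zero terms: ['1*-1', '-3*3', '2*5']
Products: [-1, -9, 10]
y = sum = 0.

0


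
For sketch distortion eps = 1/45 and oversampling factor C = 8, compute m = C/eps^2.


1/eps = 45.
(1/eps)^2 = 2025.
m = 8*2025 = 16200.

16200


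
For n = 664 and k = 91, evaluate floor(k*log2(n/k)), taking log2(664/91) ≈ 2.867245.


log2(n/k) = log2(664/91) ≈ 2.867245.
k*log2(n/k) ≈ 91*2.867245 = 260.919295.
floor(260.919295) = 260.

260


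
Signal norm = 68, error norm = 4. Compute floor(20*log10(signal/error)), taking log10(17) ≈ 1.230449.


||x||/||e|| = 68/4 = 17.
log10(17) ≈ 1.230449.
20*log10(||x||/||e||) ≈ 20*1.230449 = 24.60898.
floor(24.60898) = 24.

24


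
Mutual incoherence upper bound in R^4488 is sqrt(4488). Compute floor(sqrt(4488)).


66^2 = 4356 <= 4488 < 4489 = 67^2, so 66 <= sqrt(4488) < 67.
floor(sqrt(4488)) = 66.

66


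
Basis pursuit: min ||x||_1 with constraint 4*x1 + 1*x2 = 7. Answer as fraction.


Axis intercepts:
  x1 = 7/4, x2 = 0: L1 = 7/4
  x1 = 0, x2 = 7: L1 = 7
x* = (7/4, 0)
||x*||_1 = 7/4.

7/4


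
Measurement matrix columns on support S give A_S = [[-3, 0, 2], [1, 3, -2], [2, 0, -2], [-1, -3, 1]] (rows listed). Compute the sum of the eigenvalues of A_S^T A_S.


Sum of eigenvalues of A_S^T A_S = trace(A_S^T A_S) = sum of squared column norms of A_S.
A_S^T A_S diagonal: [15, 18, 13].
trace = 15 + 18 + 13 = 46.

46


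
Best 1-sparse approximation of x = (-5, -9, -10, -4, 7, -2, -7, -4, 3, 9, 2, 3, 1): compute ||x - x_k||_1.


Sorted |x_i| descending: [10, 9, 9, 7, 7, 5, 4, 4, 3, 3, 2, 2, 1]
Keep top 1: [10]
Tail entries: [9, 9, 7, 7, 5, 4, 4, 3, 3, 2, 2, 1]
L1 error = sum of tail = 56.

56


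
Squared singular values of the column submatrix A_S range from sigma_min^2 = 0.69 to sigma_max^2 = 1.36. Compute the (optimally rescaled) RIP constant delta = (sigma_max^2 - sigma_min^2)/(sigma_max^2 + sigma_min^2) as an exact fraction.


lambda_max - lambda_min = 1.36 - 0.69 = 0.67.
lambda_max + lambda_min = 1.36 + 0.69 = 2.05.
delta = 0.67/2.05 = 67/205.

67/205


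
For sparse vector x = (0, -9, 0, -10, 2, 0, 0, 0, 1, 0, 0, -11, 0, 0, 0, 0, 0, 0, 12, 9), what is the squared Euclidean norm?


Non-zero entries: [(1, -9), (3, -10), (4, 2), (8, 1), (11, -11), (18, 12), (19, 9)]
Squares: [81, 100, 4, 1, 121, 144, 81]
||x||_2^2 = sum = 532.

532


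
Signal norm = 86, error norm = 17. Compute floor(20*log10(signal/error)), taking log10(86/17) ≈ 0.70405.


||x||/||e|| = 86/17.
log10(86/17) ≈ 0.70405.
20*log10(||x||/||e||) ≈ 20*0.70405 = 14.081.
floor(14.081) = 14.

14


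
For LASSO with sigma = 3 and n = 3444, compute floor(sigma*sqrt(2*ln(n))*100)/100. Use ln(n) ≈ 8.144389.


ln(3444) ≈ 8.144389.
2*ln(n) ≈ 16.288778.
sqrt(2*ln(n)) ≈ sqrt(16.288778) ≈ 4.035936.
lambda ≈ 3*4.035936 = 12.107808.
floor(lambda*100)/100 = 12.10.

12.10


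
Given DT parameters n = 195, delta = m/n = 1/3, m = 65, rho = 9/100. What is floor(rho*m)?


m = 1/3*195 = 65.
rho = 9/100.
rho*m = 9/100*65 = 5.85.
k = floor(5.85) = 5.

5


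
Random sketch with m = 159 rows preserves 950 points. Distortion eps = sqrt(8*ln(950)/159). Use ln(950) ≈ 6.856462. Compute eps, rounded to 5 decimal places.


ln(950) ≈ 6.856462.
8*ln(N)/m ≈ 8*6.856462/159 ≈ 0.34497922.
eps = sqrt(0.34497922) ≈ 0.5873493 ≈ 0.58735.

0.58735


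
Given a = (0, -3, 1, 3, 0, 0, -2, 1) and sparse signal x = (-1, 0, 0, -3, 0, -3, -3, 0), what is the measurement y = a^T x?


Non-zero terms: ['0*-1', '3*-3', '0*-3', '-2*-3']
Products: [0, -9, 0, 6]
y = sum = -3.

-3


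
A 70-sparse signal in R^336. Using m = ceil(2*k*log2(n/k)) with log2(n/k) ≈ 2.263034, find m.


log2(n/k) = log2(336/70) ≈ 2.263034.
2*k*log2(n/k) ≈ 2*70*2.263034 = 316.82476.
m = ceil(316.82476) = 317.

317


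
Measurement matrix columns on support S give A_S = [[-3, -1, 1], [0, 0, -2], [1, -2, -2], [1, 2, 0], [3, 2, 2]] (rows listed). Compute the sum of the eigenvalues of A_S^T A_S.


Sum of eigenvalues of A_S^T A_S = trace(A_S^T A_S) = sum of squared column norms of A_S.
A_S^T A_S diagonal: [20, 13, 13].
trace = 20 + 13 + 13 = 46.

46


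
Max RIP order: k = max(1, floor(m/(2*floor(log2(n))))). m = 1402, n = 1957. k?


floor(log2(1957)) = 10.
2*10 = 20.
m/(2*floor(log2(n))) = 1402/20 ≈ 70.1.
floor = 70.
k = max(1, 70) = 70.

70


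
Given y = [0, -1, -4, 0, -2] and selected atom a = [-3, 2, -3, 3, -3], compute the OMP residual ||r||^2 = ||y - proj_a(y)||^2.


a^T a = 40.
a^T y = 16.
coeff = 16/40 = 2/5.
||r||^2 = 73/5.

73/5


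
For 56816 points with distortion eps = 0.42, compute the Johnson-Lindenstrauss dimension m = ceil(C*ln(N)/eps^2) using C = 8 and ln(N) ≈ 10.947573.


ln(56816) ≈ 10.947573.
eps^2 = 0.42^2 = 0.1764.
C*ln(N)/eps^2 ≈ 8*10.947573/0.1764 ≈ 496.4886.
m = ceil(496.4886) = 497.

497


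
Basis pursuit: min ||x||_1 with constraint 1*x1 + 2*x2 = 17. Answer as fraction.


Axis intercepts:
  x1 = 17, x2 = 0: L1 = 17
  x1 = 0, x2 = 17/2: L1 = 17/2
x* = (0, 17/2)
||x*||_1 = 17/2.

17/2


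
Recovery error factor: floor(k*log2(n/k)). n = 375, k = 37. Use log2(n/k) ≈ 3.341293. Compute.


log2(n/k) = log2(375/37) ≈ 3.341293.
k*log2(n/k) ≈ 37*3.341293 = 123.627841.
floor(123.627841) = 123.

123


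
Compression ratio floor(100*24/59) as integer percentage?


100*m/n = 100*24/59 ≈ 40.678.
floor = 40.

40


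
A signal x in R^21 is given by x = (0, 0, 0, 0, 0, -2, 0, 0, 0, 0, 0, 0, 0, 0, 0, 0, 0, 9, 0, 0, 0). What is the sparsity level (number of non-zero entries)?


Non-zero positions: [5, 17].
Sparsity = 2.

2


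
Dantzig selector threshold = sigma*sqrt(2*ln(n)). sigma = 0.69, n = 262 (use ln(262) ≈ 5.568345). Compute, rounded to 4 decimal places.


ln(262) ≈ 5.568345.
2*ln(n) ≈ 11.13669.
sqrt(2*ln(n)) ≈ sqrt(11.13669) ≈ 3.337168.
threshold ≈ 0.69*3.337168 = 2.30264592 ≈ 2.3026.

2.3026


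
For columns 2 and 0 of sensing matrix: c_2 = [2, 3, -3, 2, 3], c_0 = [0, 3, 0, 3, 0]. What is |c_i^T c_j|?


Inner product: 2*0 + 3*3 + -3*0 + 2*3 + 3*0
Products: [0, 9, 0, 6, 0]
Sum = 15.
|dot| = 15.

15


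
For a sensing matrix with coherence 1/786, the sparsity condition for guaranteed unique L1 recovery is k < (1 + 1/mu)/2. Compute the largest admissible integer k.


1/mu = 786.
1 + 1/mu = 787.
(1 + 1/mu)/2 = 393.5 is not an integer, so k_max = floor(393.5) = 393.

393


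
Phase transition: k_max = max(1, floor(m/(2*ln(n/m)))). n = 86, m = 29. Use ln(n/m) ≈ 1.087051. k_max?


n/m = 86/29.
ln(n/m) ≈ 1.087051.
2*ln(n/m) ≈ 2.174102.
m/(2*ln(n/m)) ≈ 29/2.174102 ≈ 13.3388.
floor = 13.
k_max = max(1, 13) = 13.

13


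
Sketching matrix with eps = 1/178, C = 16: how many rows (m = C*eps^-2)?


1/eps = 178.
(1/eps)^2 = 31684.
m = 16*31684 = 506944.

506944


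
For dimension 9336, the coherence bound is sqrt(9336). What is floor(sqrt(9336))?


96^2 = 9216 <= 9336 < 9409 = 97^2, so 96 <= sqrt(9336) < 97.
floor(sqrt(9336)) = 96.

96


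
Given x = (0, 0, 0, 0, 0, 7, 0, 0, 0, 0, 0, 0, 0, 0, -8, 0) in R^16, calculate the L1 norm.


Non-zero entries: [(5, 7), (14, -8)]
Absolute values: [7, 8]
||x||_1 = sum = 15.

15


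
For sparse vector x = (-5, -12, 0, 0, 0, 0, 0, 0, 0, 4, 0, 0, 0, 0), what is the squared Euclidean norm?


Non-zero entries: [(0, -5), (1, -12), (9, 4)]
Squares: [25, 144, 16]
||x||_2^2 = sum = 185.

185


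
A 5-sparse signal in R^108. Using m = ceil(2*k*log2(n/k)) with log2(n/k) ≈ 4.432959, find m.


log2(n/k) = log2(108/5) ≈ 4.432959.
2*k*log2(n/k) ≈ 2*5*4.432959 = 44.32959.
m = ceil(44.32959) = 45.

45


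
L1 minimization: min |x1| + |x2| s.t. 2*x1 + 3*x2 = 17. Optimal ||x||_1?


Axis intercepts:
  x1 = 17/2, x2 = 0: L1 = 17/2
  x1 = 0, x2 = 17/3: L1 = 17/3
x* = (0, 17/3)
||x*||_1 = 17/3.

17/3


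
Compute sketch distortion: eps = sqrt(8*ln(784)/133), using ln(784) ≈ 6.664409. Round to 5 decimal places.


ln(784) ≈ 6.664409.
8*ln(N)/m ≈ 8*6.664409/133 ≈ 0.40086671.
eps = sqrt(0.40086671) ≈ 0.6331404 ≈ 0.63314.

0.63314


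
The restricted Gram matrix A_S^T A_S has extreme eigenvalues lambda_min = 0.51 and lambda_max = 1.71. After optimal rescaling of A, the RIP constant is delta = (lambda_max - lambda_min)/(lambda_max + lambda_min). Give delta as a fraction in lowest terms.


lambda_max - lambda_min = 1.71 - 0.51 = 1.20.
lambda_max + lambda_min = 1.71 + 0.51 = 2.22.
delta = 1.20/2.22 = 120/222 = 20/37.

20/37


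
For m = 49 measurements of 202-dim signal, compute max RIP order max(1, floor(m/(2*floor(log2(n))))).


floor(log2(202)) = 7.
2*7 = 14.
m/(2*floor(log2(n))) = 49/14 ≈ 3.5.
floor = 3.
k = max(1, 3) = 3.

3
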